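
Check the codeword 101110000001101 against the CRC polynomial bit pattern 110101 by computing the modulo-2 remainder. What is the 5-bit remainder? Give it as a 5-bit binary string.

00010

Modulo-2 division of 101110000001101 by 110101:
  pos 0: 101110 XOR 110101 = 011011
  pos 1: 110110 XOR 110101 = 000011
  pos 5: 110000 XOR 110101 = 000101
  pos 8: 101110 XOR 110101 = 011011
  pos 9: 110111 XOR 110101 = 000010
Remainder = 00010 (nonzero — an error is detected).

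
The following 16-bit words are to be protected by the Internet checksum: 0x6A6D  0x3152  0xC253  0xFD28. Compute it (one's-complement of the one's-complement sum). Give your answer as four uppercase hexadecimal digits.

One's-complement addition (fold any carry out of bit 15 back into bit 0):
  0x6A6D + 0x3152 = 0x09BBF
  0x9BBF + 0xC253 = 0x15E12 → wrap carry → 0x5E13
  0x5E13 + 0xFD28 = 0x15B3B → wrap carry → 0x5B3C
One's-complement sum = 0x5B3C.
Checksum = ~0x5B3C & 0xFFFF = 0xA4C3.

A4C3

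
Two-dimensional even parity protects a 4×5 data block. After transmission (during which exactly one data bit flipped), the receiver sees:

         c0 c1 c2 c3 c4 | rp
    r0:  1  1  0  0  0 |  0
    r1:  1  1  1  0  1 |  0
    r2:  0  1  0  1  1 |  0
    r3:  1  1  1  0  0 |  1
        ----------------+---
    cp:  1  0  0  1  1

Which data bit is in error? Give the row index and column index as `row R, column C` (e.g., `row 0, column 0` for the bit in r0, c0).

Recompute each row's even parity and compare to rp:
  r0: data parity 0, sent rp 0 → ok
  r1: data parity 0, sent rp 0 → ok
  r2: data parity 1, sent rp 0 → mismatch
  r3: data parity 1, sent rp 1 → ok
Recompute each column's even parity and compare to cp:
  c0: data parity 1, sent cp 1 → ok
  c1: data parity 0, sent cp 0 → ok
  c2: data parity 0, sent cp 0 → ok
  c3: data parity 1, sent cp 1 → ok
  c4: data parity 0, sent cp 1 → mismatch
Exactly one row (r2) and one column (c4) fail → the flipped bit is at their intersection.

row 2, column 4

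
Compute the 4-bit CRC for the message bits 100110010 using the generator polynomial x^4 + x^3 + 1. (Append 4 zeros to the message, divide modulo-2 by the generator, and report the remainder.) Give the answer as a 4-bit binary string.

Append 4 zeros: 1001100100000. Divide by 11001 (XOR where the leading bit is 1):
  pos 0: 10011 XOR 11001 = 01010
  pos 1: 10100 XOR 11001 = 01101
  pos 2: 11010 XOR 11001 = 00011
  pos 5: 11100 XOR 11001 = 00101
  pos 7: 10100 XOR 11001 = 01101
  pos 8: 11010 XOR 11001 = 00011
Remainder (last 4 bits) = 0011. This is the CRC / FCS.

0011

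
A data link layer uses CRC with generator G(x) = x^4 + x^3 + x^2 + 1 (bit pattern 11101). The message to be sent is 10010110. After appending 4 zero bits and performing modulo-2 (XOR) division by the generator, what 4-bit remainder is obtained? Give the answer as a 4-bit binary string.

0110

Append 4 zeros: 100101100000. Divide by 11101 (XOR where the leading bit is 1):
  pos 0: 10010 XOR 11101 = 01111
  pos 1: 11111 XOR 11101 = 00010
  pos 4: 10100 XOR 11101 = 01001
  pos 5: 10010 XOR 11101 = 01111
  pos 6: 11110 XOR 11101 = 00011
Remainder (last 4 bits) = 0110. This is the CRC / FCS.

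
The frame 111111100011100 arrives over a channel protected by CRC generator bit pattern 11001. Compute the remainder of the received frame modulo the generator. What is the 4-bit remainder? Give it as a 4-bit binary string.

0000

Modulo-2 division of 111111100011100 by 11001:
  pos 0: 11111 XOR 11001 = 00110
  pos 2: 11011 XOR 11001 = 00010
  pos 5: 10000 XOR 11001 = 01001
  pos 6: 10011 XOR 11001 = 01010
  pos 7: 10101 XOR 11001 = 01100
  pos 8: 11001 XOR 11001 = 00000
Remainder = 0000 (zero — the frame passes the CRC check).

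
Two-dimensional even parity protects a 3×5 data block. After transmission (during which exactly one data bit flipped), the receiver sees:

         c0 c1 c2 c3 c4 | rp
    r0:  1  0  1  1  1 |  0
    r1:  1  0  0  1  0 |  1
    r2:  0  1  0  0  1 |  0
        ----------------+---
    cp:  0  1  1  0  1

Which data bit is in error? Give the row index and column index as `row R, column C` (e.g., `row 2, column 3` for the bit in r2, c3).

row 1, column 4

Recompute each row's even parity and compare to rp:
  r0: data parity 0, sent rp 0 → ok
  r1: data parity 0, sent rp 1 → mismatch
  r2: data parity 0, sent rp 0 → ok
Recompute each column's even parity and compare to cp:
  c0: data parity 0, sent cp 0 → ok
  c1: data parity 1, sent cp 1 → ok
  c2: data parity 1, sent cp 1 → ok
  c3: data parity 0, sent cp 0 → ok
  c4: data parity 0, sent cp 1 → mismatch
Exactly one row (r1) and one column (c4) fail → the flipped bit is at their intersection.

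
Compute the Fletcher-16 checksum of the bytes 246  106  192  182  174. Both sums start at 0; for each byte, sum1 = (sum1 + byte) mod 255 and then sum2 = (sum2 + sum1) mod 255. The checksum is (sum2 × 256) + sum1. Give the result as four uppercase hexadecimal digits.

DA87

Running sums (mod 255):
  after byte 0 (246): sum1=246, sum2=246
  after byte 1 (106): sum1=97, sum2=88
  after byte 2 (192): sum1=34, sum2=122
  after byte 3 (182): sum1=216, sum2=83
  after byte 4 (174): sum1=135, sum2=218
Checksum = sum2·256 + sum1 = 218·256 + 135 = 55943 = 0xDA87.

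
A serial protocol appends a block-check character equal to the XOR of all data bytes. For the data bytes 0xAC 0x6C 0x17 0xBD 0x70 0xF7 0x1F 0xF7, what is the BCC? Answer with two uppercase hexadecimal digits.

05

XOR the bytes together:
  start with 0xAC
  0xAC ⊕ 0x6C = 0xC0
  0xC0 ⊕ 0x17 = 0xD7
  0xD7 ⊕ 0xBD = 0x6A
  0x6A ⊕ 0x70 = 0x1A
  0x1A ⊕ 0xF7 = 0xED
  0xED ⊕ 0x1F = 0xF2
  0xF2 ⊕ 0xF7 = 0x05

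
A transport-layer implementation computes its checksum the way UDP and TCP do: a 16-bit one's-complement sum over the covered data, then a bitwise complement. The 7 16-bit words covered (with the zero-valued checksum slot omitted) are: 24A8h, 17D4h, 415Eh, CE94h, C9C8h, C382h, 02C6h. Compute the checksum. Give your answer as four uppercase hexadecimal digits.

237F

One's-complement addition (fold any carry out of bit 15 back into bit 0):
  0x24A8 + 0x17D4 = 0x03C7C
  0x3C7C + 0x415E = 0x07DDA
  0x7DDA + 0xCE94 = 0x14C6E → wrap carry → 0x4C6F
  0x4C6F + 0xC9C8 = 0x11637 → wrap carry → 0x1638
  0x1638 + 0xC382 = 0x0D9BA
  0xD9BA + 0x02C6 = 0x0DC80
One's-complement sum = 0xDC80.
Checksum = ~0xDC80 & 0xFFFF = 0x237F.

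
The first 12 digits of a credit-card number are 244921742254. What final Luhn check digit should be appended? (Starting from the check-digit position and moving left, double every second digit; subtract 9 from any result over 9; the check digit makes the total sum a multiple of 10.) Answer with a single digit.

Partial digits right→left: 4 5 2 2 4 7 1 2 9 4 4 2
Double every second digit counting from the check-digit position (so the 1st, 3rd, 5th, ... of the partial from the right).
  doubled (with −9 where >9): 8 4 8 2 9 8 → sum 39
  kept as-is: 5 2 7 2 4 2 → sum 22
Total = 39 + 22 = 61.
Check digit = (10 − (61 mod 10)) mod 10 = 9.

9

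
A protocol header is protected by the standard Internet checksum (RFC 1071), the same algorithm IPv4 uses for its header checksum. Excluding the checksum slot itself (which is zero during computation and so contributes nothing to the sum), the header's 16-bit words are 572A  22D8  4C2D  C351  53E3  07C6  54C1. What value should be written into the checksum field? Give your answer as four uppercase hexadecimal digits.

C613

One's-complement addition (fold any carry out of bit 15 back into bit 0):
  0x572A + 0x22D8 = 0x07A02
  0x7A02 + 0x4C2D = 0x0C62F
  0xC62F + 0xC351 = 0x18980 → wrap carry → 0x8981
  0x8981 + 0x53E3 = 0x0DD64
  0xDD64 + 0x07C6 = 0x0E52A
  0xE52A + 0x54C1 = 0x139EB → wrap carry → 0x39EC
One's-complement sum = 0x39EC.
Checksum = ~0x39EC & 0xFFFF = 0xC613.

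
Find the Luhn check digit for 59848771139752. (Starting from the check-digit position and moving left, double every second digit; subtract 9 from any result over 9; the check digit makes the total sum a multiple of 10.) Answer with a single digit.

Partial digits right→left: 2 5 7 9 3 1 1 7 7 8 4 8 9 5
Double every second digit counting from the check-digit position (so the 1st, 3rd, 5th, ... of the partial from the right).
  doubled (with −9 where >9): 4 5 6 2 5 8 9 → sum 39
  kept as-is: 5 9 1 7 8 8 5 → sum 43
Total = 39 + 43 = 82.
Check digit = (10 − (82 mod 10)) mod 10 = 8.

8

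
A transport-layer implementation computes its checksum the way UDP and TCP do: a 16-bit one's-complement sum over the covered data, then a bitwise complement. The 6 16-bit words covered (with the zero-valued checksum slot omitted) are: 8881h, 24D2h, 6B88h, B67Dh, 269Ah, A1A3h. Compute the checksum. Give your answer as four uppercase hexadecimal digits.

One's-complement addition (fold any carry out of bit 15 back into bit 0):
  0x8881 + 0x24D2 = 0x0AD53
  0xAD53 + 0x6B88 = 0x118DB → wrap carry → 0x18DC
  0x18DC + 0xB67D = 0x0CF59
  0xCF59 + 0x269A = 0x0F5F3
  0xF5F3 + 0xA1A3 = 0x19796 → wrap carry → 0x9797
One's-complement sum = 0x9797.
Checksum = ~0x9797 & 0xFFFF = 0x6868.

6868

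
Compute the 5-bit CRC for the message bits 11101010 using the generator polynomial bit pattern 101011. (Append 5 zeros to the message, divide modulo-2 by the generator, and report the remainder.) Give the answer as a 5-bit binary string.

Append 5 zeros: 1110101000000. Divide by 101011 (XOR where the leading bit is 1):
  pos 0: 111010 XOR 101011 = 010001
  pos 1: 100011 XOR 101011 = 001000
  pos 3: 100000 XOR 101011 = 001011
  pos 5: 101100 XOR 101011 = 000111
Remainder (last 5 bits) = 11100. This is the CRC / FCS.

11100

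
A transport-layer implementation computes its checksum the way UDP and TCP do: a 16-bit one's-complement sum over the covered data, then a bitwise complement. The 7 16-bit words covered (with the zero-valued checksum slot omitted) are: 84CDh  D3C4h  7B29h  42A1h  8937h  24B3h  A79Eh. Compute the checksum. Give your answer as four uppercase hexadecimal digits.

One's-complement addition (fold any carry out of bit 15 back into bit 0):
  0x84CD + 0xD3C4 = 0x15891 → wrap carry → 0x5892
  0x5892 + 0x7B29 = 0x0D3BB
  0xD3BB + 0x42A1 = 0x1165C → wrap carry → 0x165D
  0x165D + 0x8937 = 0x09F94
  0x9F94 + 0x24B3 = 0x0C447
  0xC447 + 0xA79E = 0x16BE5 → wrap carry → 0x6BE6
One's-complement sum = 0x6BE6.
Checksum = ~0x6BE6 & 0xFFFF = 0x9419.

9419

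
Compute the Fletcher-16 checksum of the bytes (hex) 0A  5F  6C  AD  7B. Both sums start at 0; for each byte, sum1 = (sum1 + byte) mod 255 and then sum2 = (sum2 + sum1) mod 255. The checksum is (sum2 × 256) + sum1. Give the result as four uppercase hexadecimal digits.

Running sums (mod 255):
  after byte 0 (0A): sum1=10, sum2=10
  after byte 1 (5F): sum1=105, sum2=115
  after byte 2 (6C): sum1=213, sum2=73
  after byte 3 (AD): sum1=131, sum2=204
  after byte 4 (7B): sum1=254, sum2=203
Checksum = sum2·256 + sum1 = 203·256 + 254 = 52222 = 0xCBFE.

CBFE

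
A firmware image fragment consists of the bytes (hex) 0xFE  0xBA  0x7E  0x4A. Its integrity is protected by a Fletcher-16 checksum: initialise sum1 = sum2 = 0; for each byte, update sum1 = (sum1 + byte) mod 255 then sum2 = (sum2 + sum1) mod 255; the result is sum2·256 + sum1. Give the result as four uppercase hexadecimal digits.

Running sums (mod 255):
  after byte 0 (0xFE): sum1=254, sum2=254
  after byte 1 (0xBA): sum1=185, sum2=184
  after byte 2 (0x7E): sum1=56, sum2=240
  after byte 3 (0x4A): sum1=130, sum2=115
Checksum = sum2·256 + sum1 = 115·256 + 130 = 29570 = 0x7382.

7382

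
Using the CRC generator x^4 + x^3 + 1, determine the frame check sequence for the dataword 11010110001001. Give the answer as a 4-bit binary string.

Append 4 zeros: 110101100010010000. Divide by 11001 (XOR where the leading bit is 1):
  pos 0: 11010 XOR 11001 = 00011
  pos 3: 11110 XOR 11001 = 00111
  pos 5: 11100 XOR 11001 = 00101
  pos 7: 10110 XOR 11001 = 01111
  pos 8: 11110 XOR 11001 = 00111
  pos 10: 11110 XOR 11001 = 00111
  pos 12: 11100 XOR 11001 = 00101
Remainder (last 4 bits) = 1010. This is the CRC / FCS.

1010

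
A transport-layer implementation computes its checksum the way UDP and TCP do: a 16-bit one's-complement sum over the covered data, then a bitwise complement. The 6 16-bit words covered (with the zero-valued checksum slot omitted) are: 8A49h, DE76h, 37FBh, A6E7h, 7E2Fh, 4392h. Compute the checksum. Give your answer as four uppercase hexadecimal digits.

F69A

One's-complement addition (fold any carry out of bit 15 back into bit 0):
  0x8A49 + 0xDE76 = 0x168BF → wrap carry → 0x68C0
  0x68C0 + 0x37FB = 0x0A0BB
  0xA0BB + 0xA6E7 = 0x147A2 → wrap carry → 0x47A3
  0x47A3 + 0x7E2F = 0x0C5D2
  0xC5D2 + 0x4392 = 0x10964 → wrap carry → 0x0965
One's-complement sum = 0x0965.
Checksum = ~0x0965 & 0xFFFF = 0xF69A.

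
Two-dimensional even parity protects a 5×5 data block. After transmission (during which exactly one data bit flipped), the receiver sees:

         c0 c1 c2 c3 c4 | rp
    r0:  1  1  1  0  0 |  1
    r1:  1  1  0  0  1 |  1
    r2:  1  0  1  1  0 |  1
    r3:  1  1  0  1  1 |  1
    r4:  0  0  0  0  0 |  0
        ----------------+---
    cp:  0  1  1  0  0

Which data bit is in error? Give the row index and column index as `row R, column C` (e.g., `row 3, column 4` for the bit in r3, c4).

Recompute each row's even parity and compare to rp:
  r0: data parity 1, sent rp 1 → ok
  r1: data parity 1, sent rp 1 → ok
  r2: data parity 1, sent rp 1 → ok
  r3: data parity 0, sent rp 1 → mismatch
  r4: data parity 0, sent rp 0 → ok
Recompute each column's even parity and compare to cp:
  c0: data parity 0, sent cp 0 → ok
  c1: data parity 1, sent cp 1 → ok
  c2: data parity 0, sent cp 1 → mismatch
  c3: data parity 0, sent cp 0 → ok
  c4: data parity 0, sent cp 0 → ok
Exactly one row (r3) and one column (c2) fail → the flipped bit is at their intersection.

row 3, column 2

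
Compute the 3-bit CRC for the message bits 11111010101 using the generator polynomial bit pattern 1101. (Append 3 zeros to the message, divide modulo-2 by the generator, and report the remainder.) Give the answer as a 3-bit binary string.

Append 3 zeros: 11111010101000. Divide by 1101 (XOR where the leading bit is 1):
  pos 0: 1111 XOR 1101 = 0010
  pos 2: 1010 XOR 1101 = 0111
  pos 3: 1111 XOR 1101 = 0010
  pos 5: 1001 XOR 1101 = 0100
  pos 6: 1000 XOR 1101 = 0101
  pos 7: 1011 XOR 1101 = 0110
  pos 8: 1100 XOR 1101 = 0001
Remainder (last 3 bits) = 100. This is the CRC / FCS.

100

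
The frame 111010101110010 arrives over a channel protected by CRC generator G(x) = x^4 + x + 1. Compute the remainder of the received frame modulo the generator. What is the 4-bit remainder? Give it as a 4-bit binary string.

Modulo-2 division of 111010101110010 by 10011:
  pos 0: 11101 XOR 10011 = 01110
  pos 1: 11100 XOR 10011 = 01111
  pos 2: 11111 XOR 10011 = 01100
  pos 3: 11000 XOR 10011 = 01011
  pos 4: 10111 XOR 10011 = 00100
  pos 6: 10011 XOR 10011 = 00000
Remainder = 0010 (nonzero — an error is detected).

0010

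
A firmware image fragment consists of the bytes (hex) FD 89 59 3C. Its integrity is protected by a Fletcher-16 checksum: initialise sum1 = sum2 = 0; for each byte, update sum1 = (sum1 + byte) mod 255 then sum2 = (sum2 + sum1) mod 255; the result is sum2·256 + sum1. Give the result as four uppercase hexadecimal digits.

831D

Running sums (mod 255):
  after byte 0 (FD): sum1=253, sum2=253
  after byte 1 (89): sum1=135, sum2=133
  after byte 2 (59): sum1=224, sum2=102
  after byte 3 (3C): sum1=29, sum2=131
Checksum = sum2·256 + sum1 = 131·256 + 29 = 33565 = 0x831D.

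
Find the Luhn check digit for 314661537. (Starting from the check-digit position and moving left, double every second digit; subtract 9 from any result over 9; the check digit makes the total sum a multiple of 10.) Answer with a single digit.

Partial digits right→left: 7 3 5 1 6 6 4 1 3
Double every second digit counting from the check-digit position (so the 1st, 3rd, 5th, ... of the partial from the right).
  doubled (with −9 where >9): 5 1 3 8 6 → sum 23
  kept as-is: 3 1 6 1 → sum 11
Total = 23 + 11 = 34.
Check digit = (10 − (34 mod 10)) mod 10 = 6.

6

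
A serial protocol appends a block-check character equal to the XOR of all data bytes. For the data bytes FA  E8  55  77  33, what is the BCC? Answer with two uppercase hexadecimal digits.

XOR the bytes together:
  start with 0xFA
  0xFA ⊕ 0xE8 = 0x12
  0x12 ⊕ 0x55 = 0x47
  0x47 ⊕ 0x77 = 0x30
  0x30 ⊕ 0x33 = 0x03

03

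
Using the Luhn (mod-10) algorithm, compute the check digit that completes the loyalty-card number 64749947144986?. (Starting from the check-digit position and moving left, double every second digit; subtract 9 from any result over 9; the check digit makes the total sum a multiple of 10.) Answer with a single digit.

1

Partial digits right→left: 6 8 9 4 4 1 7 4 9 9 4 7 4 6
Double every second digit counting from the check-digit position (so the 1st, 3rd, 5th, ... of the partial from the right).
  doubled (with −9 where >9): 3 9 8 5 9 8 8 → sum 50
  kept as-is: 8 4 1 4 9 7 6 → sum 39
Total = 50 + 39 = 89.
Check digit = (10 − (89 mod 10)) mod 10 = 1.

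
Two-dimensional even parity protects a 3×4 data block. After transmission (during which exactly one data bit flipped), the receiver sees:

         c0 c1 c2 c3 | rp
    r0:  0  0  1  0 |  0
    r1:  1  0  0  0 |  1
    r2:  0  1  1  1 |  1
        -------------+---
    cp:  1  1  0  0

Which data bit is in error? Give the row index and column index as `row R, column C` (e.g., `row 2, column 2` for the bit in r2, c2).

row 0, column 3

Recompute each row's even parity and compare to rp:
  r0: data parity 1, sent rp 0 → mismatch
  r1: data parity 1, sent rp 1 → ok
  r2: data parity 1, sent rp 1 → ok
Recompute each column's even parity and compare to cp:
  c0: data parity 1, sent cp 1 → ok
  c1: data parity 1, sent cp 1 → ok
  c2: data parity 0, sent cp 0 → ok
  c3: data parity 1, sent cp 0 → mismatch
Exactly one row (r0) and one column (c3) fail → the flipped bit is at their intersection.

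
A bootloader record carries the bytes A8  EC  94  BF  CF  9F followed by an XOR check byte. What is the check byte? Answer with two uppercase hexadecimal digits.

XOR the bytes together:
  start with 0xA8
  0xA8 ⊕ 0xEC = 0x44
  0x44 ⊕ 0x94 = 0xD0
  0xD0 ⊕ 0xBF = 0x6F
  0x6F ⊕ 0xCF = 0xA0
  0xA0 ⊕ 0x9F = 0x3F

3F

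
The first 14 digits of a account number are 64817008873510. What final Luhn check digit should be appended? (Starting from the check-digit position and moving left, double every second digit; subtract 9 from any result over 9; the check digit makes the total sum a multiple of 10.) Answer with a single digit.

Partial digits right→left: 0 1 5 3 7 8 8 0 0 7 1 8 4 6
Double every second digit counting from the check-digit position (so the 1st, 3rd, 5th, ... of the partial from the right).
  doubled (with −9 where >9): 0 1 5 7 0 2 8 → sum 23
  kept as-is: 1 3 8 0 7 8 6 → sum 33
Total = 23 + 33 = 56.
Check digit = (10 − (56 mod 10)) mod 10 = 4.

4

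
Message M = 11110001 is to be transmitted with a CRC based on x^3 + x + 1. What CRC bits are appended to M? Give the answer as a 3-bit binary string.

111

Append 3 zeros: 11110001000. Divide by 1011 (XOR where the leading bit is 1):
  pos 0: 1111 XOR 1011 = 0100
  pos 1: 1000 XOR 1011 = 0011
  pos 3: 1100 XOR 1011 = 0111
  pos 4: 1111 XOR 1011 = 0100
  pos 5: 1000 XOR 1011 = 0011
  pos 7: 1100 XOR 1011 = 0111
Remainder (last 3 bits) = 111. This is the CRC / FCS.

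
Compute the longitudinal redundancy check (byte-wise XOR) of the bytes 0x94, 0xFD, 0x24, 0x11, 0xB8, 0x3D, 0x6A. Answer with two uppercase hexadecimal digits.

XOR the bytes together:
  start with 0x94
  0x94 ⊕ 0xFD = 0x69
  0x69 ⊕ 0x24 = 0x4D
  0x4D ⊕ 0x11 = 0x5C
  0x5C ⊕ 0xB8 = 0xE4
  0xE4 ⊕ 0x3D = 0xD9
  0xD9 ⊕ 0x6A = 0xB3

B3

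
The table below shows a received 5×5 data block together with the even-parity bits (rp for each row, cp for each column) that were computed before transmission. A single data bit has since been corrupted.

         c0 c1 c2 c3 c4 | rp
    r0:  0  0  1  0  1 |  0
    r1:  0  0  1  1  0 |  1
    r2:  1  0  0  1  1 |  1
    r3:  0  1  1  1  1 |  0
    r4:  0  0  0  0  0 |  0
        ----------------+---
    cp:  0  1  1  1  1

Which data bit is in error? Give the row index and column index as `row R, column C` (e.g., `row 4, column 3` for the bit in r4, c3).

Recompute each row's even parity and compare to rp:
  r0: data parity 0, sent rp 0 → ok
  r1: data parity 0, sent rp 1 → mismatch
  r2: data parity 1, sent rp 1 → ok
  r3: data parity 0, sent rp 0 → ok
  r4: data parity 0, sent rp 0 → ok
Recompute each column's even parity and compare to cp:
  c0: data parity 1, sent cp 0 → mismatch
  c1: data parity 1, sent cp 1 → ok
  c2: data parity 1, sent cp 1 → ok
  c3: data parity 1, sent cp 1 → ok
  c4: data parity 1, sent cp 1 → ok
Exactly one row (r1) and one column (c0) fail → the flipped bit is at their intersection.

row 1, column 0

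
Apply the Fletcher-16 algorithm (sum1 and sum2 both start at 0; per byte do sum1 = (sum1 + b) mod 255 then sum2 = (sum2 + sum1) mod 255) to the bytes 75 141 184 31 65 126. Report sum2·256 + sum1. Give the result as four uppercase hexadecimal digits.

C870

Running sums (mod 255):
  after byte 0 (75): sum1=75, sum2=75
  after byte 1 (141): sum1=216, sum2=36
  after byte 2 (184): sum1=145, sum2=181
  after byte 3 (31): sum1=176, sum2=102
  after byte 4 (65): sum1=241, sum2=88
  after byte 5 (126): sum1=112, sum2=200
Checksum = sum2·256 + sum1 = 200·256 + 112 = 51312 = 0xC870.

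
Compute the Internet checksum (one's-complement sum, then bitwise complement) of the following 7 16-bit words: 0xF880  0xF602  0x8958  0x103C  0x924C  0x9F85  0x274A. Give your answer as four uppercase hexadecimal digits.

One's-complement addition (fold any carry out of bit 15 back into bit 0):
  0xF880 + 0xF602 = 0x1EE82 → wrap carry → 0xEE83
  0xEE83 + 0x8958 = 0x177DB → wrap carry → 0x77DC
  0x77DC + 0x103C = 0x08818
  0x8818 + 0x924C = 0x11A64 → wrap carry → 0x1A65
  0x1A65 + 0x9F85 = 0x0B9EA
  0xB9EA + 0x274A = 0x0E134
One's-complement sum = 0xE134.
Checksum = ~0xE134 & 0xFFFF = 0x1ECB.

1ECB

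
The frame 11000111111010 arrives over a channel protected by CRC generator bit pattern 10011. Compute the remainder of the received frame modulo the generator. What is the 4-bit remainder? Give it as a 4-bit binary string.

1111

Modulo-2 division of 11000111111010 by 10011:
  pos 0: 11000 XOR 10011 = 01011
  pos 1: 10111 XOR 10011 = 00100
  pos 3: 10011 XOR 10011 = 00000
  pos 8: 11101 XOR 10011 = 01110
  pos 9: 11100 XOR 10011 = 01111
Remainder = 1111 (nonzero — an error is detected).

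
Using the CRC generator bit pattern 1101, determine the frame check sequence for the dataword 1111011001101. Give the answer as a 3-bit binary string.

111

Append 3 zeros: 1111011001101000. Divide by 1101 (XOR where the leading bit is 1):
  pos 0: 1111 XOR 1101 = 0010
  pos 2: 1001 XOR 1101 = 0100
  pos 3: 1001 XOR 1101 = 0100
  pos 4: 1000 XOR 1101 = 0101
  pos 5: 1010 XOR 1101 = 0111
  pos 6: 1111 XOR 1101 = 0010
  pos 8: 1010 XOR 1101 = 0111
  pos 9: 1111 XOR 1101 = 0010
  pos 11: 1000 XOR 1101 = 0101
  pos 12: 1010 XOR 1101 = 0111
Remainder (last 3 bits) = 111. This is the CRC / FCS.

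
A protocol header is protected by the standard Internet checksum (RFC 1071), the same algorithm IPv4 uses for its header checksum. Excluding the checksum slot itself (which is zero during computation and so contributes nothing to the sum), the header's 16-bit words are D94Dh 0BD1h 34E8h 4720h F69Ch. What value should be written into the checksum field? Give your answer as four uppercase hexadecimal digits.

One's-complement addition (fold any carry out of bit 15 back into bit 0):
  0xD94D + 0x0BD1 = 0x0E51E
  0xE51E + 0x34E8 = 0x11A06 → wrap carry → 0x1A07
  0x1A07 + 0x4720 = 0x06127
  0x6127 + 0xF69C = 0x157C3 → wrap carry → 0x57C4
One's-complement sum = 0x57C4.
Checksum = ~0x57C4 & 0xFFFF = 0xA83B.

A83B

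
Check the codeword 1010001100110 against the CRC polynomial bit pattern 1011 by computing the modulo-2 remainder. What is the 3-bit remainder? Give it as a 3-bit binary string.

Modulo-2 division of 1010001100110 by 1011:
  pos 0: 1010 XOR 1011 = 0001
  pos 3: 1001 XOR 1011 = 0010
  pos 5: 1010 XOR 1011 = 0001
  pos 8: 1011 XOR 1011 = 0000
Remainder = 000 (zero — the frame passes the CRC check).

000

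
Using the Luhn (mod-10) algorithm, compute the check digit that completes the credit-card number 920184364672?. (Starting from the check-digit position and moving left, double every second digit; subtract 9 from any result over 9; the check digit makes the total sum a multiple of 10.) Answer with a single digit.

Partial digits right→left: 2 7 6 4 6 3 4 8 1 0 2 9
Double every second digit counting from the check-digit position (so the 1st, 3rd, 5th, ... of the partial from the right).
  doubled (with −9 where >9): 4 3 3 8 2 4 → sum 24
  kept as-is: 7 4 3 8 0 9 → sum 31
Total = 24 + 31 = 55.
Check digit = (10 − (55 mod 10)) mod 10 = 5.

5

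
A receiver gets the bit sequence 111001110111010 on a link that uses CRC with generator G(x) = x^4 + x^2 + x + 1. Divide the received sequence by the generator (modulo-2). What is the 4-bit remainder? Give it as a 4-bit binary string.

0000

Modulo-2 division of 111001110111010 by 10111:
  pos 0: 11100 XOR 10111 = 01011
  pos 1: 10111 XOR 10111 = 00000
  pos 6: 11011 XOR 10111 = 01100
  pos 7: 11001 XOR 10111 = 01110
  pos 8: 11100 XOR 10111 = 01011
  pos 9: 10111 XOR 10111 = 00000
Remainder = 0000 (zero — the frame passes the CRC check).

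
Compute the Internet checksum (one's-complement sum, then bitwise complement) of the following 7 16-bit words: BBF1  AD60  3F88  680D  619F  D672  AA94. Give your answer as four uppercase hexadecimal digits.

0C71

One's-complement addition (fold any carry out of bit 15 back into bit 0):
  0xBBF1 + 0xAD60 = 0x16951 → wrap carry → 0x6952
  0x6952 + 0x3F88 = 0x0A8DA
  0xA8DA + 0x680D = 0x110E7 → wrap carry → 0x10E8
  0x10E8 + 0x619F = 0x07287
  0x7287 + 0xD672 = 0x148F9 → wrap carry → 0x48FA
  0x48FA + 0xAA94 = 0x0F38E
One's-complement sum = 0xF38E.
Checksum = ~0xF38E & 0xFFFF = 0x0C71.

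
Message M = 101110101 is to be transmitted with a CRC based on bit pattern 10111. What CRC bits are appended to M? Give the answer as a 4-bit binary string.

1100

Append 4 zeros: 1011101010000. Divide by 10111 (XOR where the leading bit is 1):
  pos 0: 10111 XOR 10111 = 00000
  pos 6: 10100 XOR 10111 = 00011
Remainder (last 4 bits) = 1100. This is the CRC / FCS.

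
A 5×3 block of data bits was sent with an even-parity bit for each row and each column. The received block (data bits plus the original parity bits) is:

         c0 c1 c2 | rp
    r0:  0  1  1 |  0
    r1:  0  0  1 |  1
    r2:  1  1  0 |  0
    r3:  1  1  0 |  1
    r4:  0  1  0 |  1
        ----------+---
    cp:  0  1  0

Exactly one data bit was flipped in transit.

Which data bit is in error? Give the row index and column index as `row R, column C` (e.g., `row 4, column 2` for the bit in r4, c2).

Recompute each row's even parity and compare to rp:
  r0: data parity 0, sent rp 0 → ok
  r1: data parity 1, sent rp 1 → ok
  r2: data parity 0, sent rp 0 → ok
  r3: data parity 0, sent rp 1 → mismatch
  r4: data parity 1, sent rp 1 → ok
Recompute each column's even parity and compare to cp:
  c0: data parity 0, sent cp 0 → ok
  c1: data parity 0, sent cp 1 → mismatch
  c2: data parity 0, sent cp 0 → ok
Exactly one row (r3) and one column (c1) fail → the flipped bit is at their intersection.

row 3, column 1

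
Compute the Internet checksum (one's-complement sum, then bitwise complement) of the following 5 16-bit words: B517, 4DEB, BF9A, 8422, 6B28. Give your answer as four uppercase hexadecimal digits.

One's-complement addition (fold any carry out of bit 15 back into bit 0):
  0xB517 + 0x4DEB = 0x10302 → wrap carry → 0x0303
  0x0303 + 0xBF9A = 0x0C29D
  0xC29D + 0x8422 = 0x146BF → wrap carry → 0x46C0
  0x46C0 + 0x6B28 = 0x0B1E8
One's-complement sum = 0xB1E8.
Checksum = ~0xB1E8 & 0xFFFF = 0x4E17.

4E17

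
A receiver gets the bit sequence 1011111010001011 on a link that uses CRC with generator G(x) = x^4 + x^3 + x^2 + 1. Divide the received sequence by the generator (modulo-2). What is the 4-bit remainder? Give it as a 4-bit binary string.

Modulo-2 division of 1011111010001011 by 11101:
  pos 0: 10111 XOR 11101 = 01010
  pos 1: 10101 XOR 11101 = 01000
  pos 2: 10001 XOR 11101 = 01100
  pos 3: 11000 XOR 11101 = 00101
  pos 5: 10110 XOR 11101 = 01011
  pos 6: 10110 XOR 11101 = 01011
  pos 7: 10110 XOR 11101 = 01011
  pos 8: 10111 XOR 11101 = 01010
  pos 9: 10100 XOR 11101 = 01001
  pos 10: 10011 XOR 11101 = 01110
  pos 11: 11101 XOR 11101 = 00000
Remainder = 0000 (zero — the frame passes the CRC check).

0000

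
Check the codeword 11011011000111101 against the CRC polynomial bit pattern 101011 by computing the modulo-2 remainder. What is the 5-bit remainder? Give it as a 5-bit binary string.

11111

Modulo-2 division of 11011011000111101 by 101011:
  pos 0: 110110 XOR 101011 = 011101
  pos 1: 111011 XOR 101011 = 010000
  pos 2: 100001 XOR 101011 = 001010
  pos 4: 101000 XOR 101011 = 000011
  pos 8: 110111 XOR 101011 = 011100
  pos 9: 111001 XOR 101011 = 010010
  pos 10: 100100 XOR 101011 = 001111
Remainder = 11111 (nonzero — an error is detected).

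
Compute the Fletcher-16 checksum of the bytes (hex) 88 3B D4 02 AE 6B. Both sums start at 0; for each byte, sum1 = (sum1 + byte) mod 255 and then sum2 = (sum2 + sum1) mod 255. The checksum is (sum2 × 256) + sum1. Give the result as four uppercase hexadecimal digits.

Running sums (mod 255):
  after byte 0 (88): sum1=136, sum2=136
  after byte 1 (3B): sum1=195, sum2=76
  after byte 2 (D4): sum1=152, sum2=228
  after byte 3 (02): sum1=154, sum2=127
  after byte 4 (AE): sum1=73, sum2=200
  after byte 5 (6B): sum1=180, sum2=125
Checksum = sum2·256 + sum1 = 125·256 + 180 = 32180 = 0x7DB4.

7DB4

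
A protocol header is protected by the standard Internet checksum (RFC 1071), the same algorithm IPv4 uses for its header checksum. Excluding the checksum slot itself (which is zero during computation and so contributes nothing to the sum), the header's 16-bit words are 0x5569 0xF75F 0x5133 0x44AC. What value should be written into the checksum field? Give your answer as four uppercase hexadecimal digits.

One's-complement addition (fold any carry out of bit 15 back into bit 0):
  0x5569 + 0xF75F = 0x14CC8 → wrap carry → 0x4CC9
  0x4CC9 + 0x5133 = 0x09DFC
  0x9DFC + 0x44AC = 0x0E2A8
One's-complement sum = 0xE2A8.
Checksum = ~0xE2A8 & 0xFFFF = 0x1D57.

1D57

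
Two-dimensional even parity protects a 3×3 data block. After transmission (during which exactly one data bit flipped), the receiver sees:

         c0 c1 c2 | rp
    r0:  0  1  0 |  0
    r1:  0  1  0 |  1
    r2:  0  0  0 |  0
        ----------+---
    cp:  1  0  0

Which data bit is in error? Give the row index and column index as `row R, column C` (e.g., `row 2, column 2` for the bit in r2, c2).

row 0, column 0

Recompute each row's even parity and compare to rp:
  r0: data parity 1, sent rp 0 → mismatch
  r1: data parity 1, sent rp 1 → ok
  r2: data parity 0, sent rp 0 → ok
Recompute each column's even parity and compare to cp:
  c0: data parity 0, sent cp 1 → mismatch
  c1: data parity 0, sent cp 0 → ok
  c2: data parity 0, sent cp 0 → ok
Exactly one row (r0) and one column (c0) fail → the flipped bit is at their intersection.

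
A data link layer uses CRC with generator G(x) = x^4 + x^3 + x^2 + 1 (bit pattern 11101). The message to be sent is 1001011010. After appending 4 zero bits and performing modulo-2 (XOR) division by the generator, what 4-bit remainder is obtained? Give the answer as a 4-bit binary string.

Append 4 zeros: 10010110100000. Divide by 11101 (XOR where the leading bit is 1):
  pos 0: 10010 XOR 11101 = 01111
  pos 1: 11111 XOR 11101 = 00010
  pos 4: 10101 XOR 11101 = 01000
  pos 5: 10000 XOR 11101 = 01101
  pos 6: 11010 XOR 11101 = 00111
  pos 8: 11100 XOR 11101 = 00001
Remainder (last 4 bits) = 0010. This is the CRC / FCS.

0010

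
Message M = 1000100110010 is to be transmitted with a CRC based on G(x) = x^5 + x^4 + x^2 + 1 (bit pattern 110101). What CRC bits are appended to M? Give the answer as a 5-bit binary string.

01000

Append 5 zeros: 100010011001000000. Divide by 110101 (XOR where the leading bit is 1):
  pos 0: 100010 XOR 110101 = 010111
  pos 1: 101110 XOR 110101 = 011011
  pos 2: 110111 XOR 110101 = 000010
  pos 6: 101001 XOR 110101 = 011100
  pos 7: 111000 XOR 110101 = 001101
  pos 9: 110100 XOR 110101 = 000001
Remainder (last 5 bits) = 01000. This is the CRC / FCS.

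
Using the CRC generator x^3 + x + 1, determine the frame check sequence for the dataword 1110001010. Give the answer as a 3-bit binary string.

001

Append 3 zeros: 1110001010000. Divide by 1011 (XOR where the leading bit is 1):
  pos 0: 1110 XOR 1011 = 0101
  pos 1: 1010 XOR 1011 = 0001
  pos 4: 1010 XOR 1011 = 0001
  pos 7: 1100 XOR 1011 = 0111
  pos 8: 1110 XOR 1011 = 0101
  pos 9: 1010 XOR 1011 = 0001
Remainder (last 3 bits) = 001. This is the CRC / FCS.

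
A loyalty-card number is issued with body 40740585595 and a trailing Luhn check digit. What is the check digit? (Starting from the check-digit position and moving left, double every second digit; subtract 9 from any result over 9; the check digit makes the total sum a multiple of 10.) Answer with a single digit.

Partial digits right→left: 5 9 5 5 8 5 0 4 7 0 4
Double every second digit counting from the check-digit position (so the 1st, 3rd, 5th, ... of the partial from the right).
  doubled (with −9 where >9): 1 1 7 0 5 8 → sum 22
  kept as-is: 9 5 5 4 0 → sum 23
Total = 22 + 23 = 45.
Check digit = (10 − (45 mod 10)) mod 10 = 5.

5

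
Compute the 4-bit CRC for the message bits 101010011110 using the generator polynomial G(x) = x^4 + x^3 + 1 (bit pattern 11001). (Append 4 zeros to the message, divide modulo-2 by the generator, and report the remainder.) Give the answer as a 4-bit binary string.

Append 4 zeros: 1010100111100000. Divide by 11001 (XOR where the leading bit is 1):
  pos 0: 10101 XOR 11001 = 01100
  pos 1: 11000 XOR 11001 = 00001
  pos 5: 10111 XOR 11001 = 01110
  pos 6: 11101 XOR 11001 = 00100
  pos 8: 10000 XOR 11001 = 01001
  pos 9: 10010 XOR 11001 = 01011
  pos 10: 10110 XOR 11001 = 01111
  pos 11: 11110 XOR 11001 = 00111
Remainder (last 4 bits) = 0111. This is the CRC / FCS.

0111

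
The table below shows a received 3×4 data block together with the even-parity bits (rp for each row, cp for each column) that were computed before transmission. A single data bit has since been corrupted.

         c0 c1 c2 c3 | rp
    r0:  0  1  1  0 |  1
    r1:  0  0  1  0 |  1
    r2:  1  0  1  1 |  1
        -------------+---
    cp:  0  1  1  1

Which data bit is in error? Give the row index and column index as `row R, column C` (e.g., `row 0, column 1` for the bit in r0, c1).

Recompute each row's even parity and compare to rp:
  r0: data parity 0, sent rp 1 → mismatch
  r1: data parity 1, sent rp 1 → ok
  r2: data parity 1, sent rp 1 → ok
Recompute each column's even parity and compare to cp:
  c0: data parity 1, sent cp 0 → mismatch
  c1: data parity 1, sent cp 1 → ok
  c2: data parity 1, sent cp 1 → ok
  c3: data parity 1, sent cp 1 → ok
Exactly one row (r0) and one column (c0) fail → the flipped bit is at their intersection.

row 0, column 0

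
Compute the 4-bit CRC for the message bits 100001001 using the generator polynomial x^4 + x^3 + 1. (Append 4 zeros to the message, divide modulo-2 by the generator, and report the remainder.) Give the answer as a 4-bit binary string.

1101

Append 4 zeros: 1000010010000. Divide by 11001 (XOR where the leading bit is 1):
  pos 0: 10000 XOR 11001 = 01001
  pos 1: 10011 XOR 11001 = 01010
  pos 2: 10100 XOR 11001 = 01101
  pos 3: 11010 XOR 11001 = 00011
  pos 6: 11100 XOR 11001 = 00101
  pos 8: 10100 XOR 11001 = 01101
Remainder (last 4 bits) = 1101. This is the CRC / FCS.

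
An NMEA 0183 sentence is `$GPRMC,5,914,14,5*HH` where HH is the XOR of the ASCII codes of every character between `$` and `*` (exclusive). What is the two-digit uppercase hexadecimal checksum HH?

72

XOR the ASCII codes of the payload characters:
  'G' = 0x47 → acc = 0x47
  'P' = 0x50 → acc = 0x17
  'R' = 0x52 → acc = 0x45
  'M' = 0x4D → acc = 0x08
  'C' = 0x43 → acc = 0x4B
  ',' = 0x2C → acc = 0x67
  '5' = 0x35 → acc = 0x52
  ',' = 0x2C → acc = 0x7E
  '9' = 0x39 → acc = 0x47
  '1' = 0x31 → acc = 0x76
  '4' = 0x34 → acc = 0x42
  ',' = 0x2C → acc = 0x6E
  '1' = 0x31 → acc = 0x5F
  '4' = 0x34 → acc = 0x6B
  ',' = 0x2C → acc = 0x47
  '5' = 0x35 → acc = 0x72
Checksum = 0x72.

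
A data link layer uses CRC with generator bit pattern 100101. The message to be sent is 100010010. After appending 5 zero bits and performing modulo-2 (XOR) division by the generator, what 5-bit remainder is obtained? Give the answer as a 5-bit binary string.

Append 5 zeros: 10001001000000. Divide by 100101 (XOR where the leading bit is 1):
  pos 0: 100010 XOR 100101 = 000111
  pos 3: 111010 XOR 100101 = 011111
  pos 4: 111110 XOR 100101 = 011011
  pos 5: 110110 XOR 100101 = 010011
  pos 6: 100110 XOR 100101 = 000011
Remainder (last 5 bits) = 01100. This is the CRC / FCS.

01100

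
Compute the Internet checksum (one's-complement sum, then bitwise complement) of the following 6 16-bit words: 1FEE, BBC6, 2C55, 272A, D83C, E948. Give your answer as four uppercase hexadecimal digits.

0F46

One's-complement addition (fold any carry out of bit 15 back into bit 0):
  0x1FEE + 0xBBC6 = 0x0DBB4
  0xDBB4 + 0x2C55 = 0x10809 → wrap carry → 0x080A
  0x080A + 0x272A = 0x02F34
  0x2F34 + 0xD83C = 0x10770 → wrap carry → 0x0771
  0x0771 + 0xE948 = 0x0F0B9
One's-complement sum = 0xF0B9.
Checksum = ~0xF0B9 & 0xFFFF = 0x0F46.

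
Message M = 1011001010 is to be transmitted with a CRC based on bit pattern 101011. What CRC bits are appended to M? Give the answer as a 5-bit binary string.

Append 5 zeros: 101100101000000. Divide by 101011 (XOR where the leading bit is 1):
  pos 0: 101100 XOR 101011 = 000111
  pos 3: 111101 XOR 101011 = 010110
  pos 4: 101100 XOR 101011 = 000111
  pos 7: 111000 XOR 101011 = 010011
  pos 8: 100110 XOR 101011 = 001101
Remainder (last 5 bits) = 11010. This is the CRC / FCS.

11010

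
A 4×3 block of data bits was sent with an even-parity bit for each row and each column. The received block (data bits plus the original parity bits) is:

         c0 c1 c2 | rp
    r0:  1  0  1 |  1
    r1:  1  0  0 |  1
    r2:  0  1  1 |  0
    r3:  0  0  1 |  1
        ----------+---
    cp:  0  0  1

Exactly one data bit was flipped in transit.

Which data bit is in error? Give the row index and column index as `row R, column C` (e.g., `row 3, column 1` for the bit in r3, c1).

row 0, column 1

Recompute each row's even parity and compare to rp:
  r0: data parity 0, sent rp 1 → mismatch
  r1: data parity 1, sent rp 1 → ok
  r2: data parity 0, sent rp 0 → ok
  r3: data parity 1, sent rp 1 → ok
Recompute each column's even parity and compare to cp:
  c0: data parity 0, sent cp 0 → ok
  c1: data parity 1, sent cp 0 → mismatch
  c2: data parity 1, sent cp 1 → ok
Exactly one row (r0) and one column (c1) fail → the flipped bit is at their intersection.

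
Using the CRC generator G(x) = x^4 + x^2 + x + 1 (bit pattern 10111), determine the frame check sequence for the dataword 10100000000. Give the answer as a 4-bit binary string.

Append 4 zeros: 101000000000000. Divide by 10111 (XOR where the leading bit is 1):
  pos 0: 10100 XOR 10111 = 00011
  pos 3: 11000 XOR 10111 = 01111
  pos 4: 11110 XOR 10111 = 01001
  pos 5: 10010 XOR 10111 = 00101
  pos 7: 10100 XOR 10111 = 00011
  pos 10: 11000 XOR 10111 = 01111
Remainder (last 4 bits) = 1111. This is the CRC / FCS.

1111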